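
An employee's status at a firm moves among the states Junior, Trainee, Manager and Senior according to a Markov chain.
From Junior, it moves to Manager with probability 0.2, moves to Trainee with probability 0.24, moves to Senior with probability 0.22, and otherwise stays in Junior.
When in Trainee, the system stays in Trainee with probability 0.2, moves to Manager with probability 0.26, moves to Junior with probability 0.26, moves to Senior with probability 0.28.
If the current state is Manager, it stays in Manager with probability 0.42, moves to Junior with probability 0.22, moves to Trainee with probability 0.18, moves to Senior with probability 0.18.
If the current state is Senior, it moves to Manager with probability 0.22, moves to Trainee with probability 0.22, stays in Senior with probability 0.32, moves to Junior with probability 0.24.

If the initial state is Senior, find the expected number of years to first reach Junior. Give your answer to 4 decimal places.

Let t(s) be the expected number of years to first reach Junior from state s, with t(Junior) = 0. Conditioning on the first year:
t(Trainee) = 1 + 0.2·t(Trainee) + 0.26·t(Manager) + 0.28·t(Senior)
t(Manager) = 1 + 0.18·t(Trainee) + 0.42·t(Manager) + 0.18·t(Senior)
t(Senior) = 1 + 0.22·t(Trainee) + 0.22·t(Manager) + 0.32·t(Senior)
Solving: t(Trainee) = 4.1169, t(Manager) = 4.3037, t(Senior) = 4.1949.
Expected years from Senior to Junior: 4.1949.

4.1949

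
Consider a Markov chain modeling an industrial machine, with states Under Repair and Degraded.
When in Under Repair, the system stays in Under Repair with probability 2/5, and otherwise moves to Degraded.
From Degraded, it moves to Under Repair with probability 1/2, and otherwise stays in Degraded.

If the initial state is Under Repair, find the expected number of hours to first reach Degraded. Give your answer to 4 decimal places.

1.6667

Let t(s) be the expected number of hours to first reach Degraded from state s, with t(Degraded) = 0. Conditioning on the first hour:
t(Under Repair) = 1 + 0.4·t(Under Repair)
Solving: t(Under Repair) = 1.6667.
Expected hours from Under Repair to Degraded: 1.6667.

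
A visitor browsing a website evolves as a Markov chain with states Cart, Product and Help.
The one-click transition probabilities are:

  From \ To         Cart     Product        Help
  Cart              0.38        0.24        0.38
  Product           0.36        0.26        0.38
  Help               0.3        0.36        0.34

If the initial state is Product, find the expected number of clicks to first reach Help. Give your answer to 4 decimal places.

Let t(s) be the expected number of clicks to first reach Help from state s, with t(Help) = 0. Conditioning on the first click:
t(Cart) = 1 + 0.38·t(Cart) + 0.24·t(Product)
t(Product) = 1 + 0.36·t(Cart) + 0.26·t(Product)
Solving: t(Cart) = 2.6316, t(Product) = 2.6316.
Expected clicks from Product to Help: 2.6316.

2.6316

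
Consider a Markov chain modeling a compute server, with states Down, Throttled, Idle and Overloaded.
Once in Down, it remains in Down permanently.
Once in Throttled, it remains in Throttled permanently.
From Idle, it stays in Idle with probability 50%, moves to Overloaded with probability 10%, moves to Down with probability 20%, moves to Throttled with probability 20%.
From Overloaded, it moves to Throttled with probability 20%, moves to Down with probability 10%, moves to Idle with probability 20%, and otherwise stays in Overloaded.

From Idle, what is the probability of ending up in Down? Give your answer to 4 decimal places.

0.4783

Let h(s) be the probability of absorption at Down starting from transient state s. Then h(Down) = 1 and h(Throttled) = 0. By first-step analysis:
h(Idle) = 0.2·1 + 0.2·0 + 0.5·h(Idle) + 0.1·h(Overloaded)
h(Overloaded) = 0.1·1 + 0.2·0 + 0.2·h(Idle) + 0.5·h(Overloaded)
Solving: h(Idle) = 0.4783, h(Overloaded) = 0.3913.
Starting from Idle, the probability is 0.4783.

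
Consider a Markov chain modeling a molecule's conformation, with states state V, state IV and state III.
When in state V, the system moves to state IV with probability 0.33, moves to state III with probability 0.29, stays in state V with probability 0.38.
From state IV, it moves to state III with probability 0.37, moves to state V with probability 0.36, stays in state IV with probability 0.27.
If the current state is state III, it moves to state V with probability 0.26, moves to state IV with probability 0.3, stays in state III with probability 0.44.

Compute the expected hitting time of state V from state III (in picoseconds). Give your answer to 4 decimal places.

3.4587

Let t(s) be the expected number of picoseconds to first reach state V from state s, with t(state V) = 0. Conditioning on the first picosecond:
t(state IV) = 1 + 0.27·t(state IV) + 0.37·t(state III)
t(state III) = 1 + 0.3·t(state IV) + 0.44·t(state III)
Solving: t(state IV) = 3.1229, t(state III) = 3.4587.
Expected picoseconds from state III to state V: 3.4587.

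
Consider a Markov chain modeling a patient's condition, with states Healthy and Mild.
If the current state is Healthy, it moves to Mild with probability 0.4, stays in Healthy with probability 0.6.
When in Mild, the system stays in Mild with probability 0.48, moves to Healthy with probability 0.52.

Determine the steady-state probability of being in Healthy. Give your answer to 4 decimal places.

0.5652

Let the stationary distribution be π with π = πP and π_1 + π_2 = 1.
π_1 = 0.6·π_1 + 0.52·π_2
Solving with the normalization constraint gives π = (0.5652, 0.4348).
So the stationary probability of Healthy is 0.5652.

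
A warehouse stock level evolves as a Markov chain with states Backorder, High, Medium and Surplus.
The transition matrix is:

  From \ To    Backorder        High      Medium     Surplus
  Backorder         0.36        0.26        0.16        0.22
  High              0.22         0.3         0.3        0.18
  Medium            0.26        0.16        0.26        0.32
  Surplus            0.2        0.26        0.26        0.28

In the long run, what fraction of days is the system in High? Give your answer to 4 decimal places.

0.2454

Let the stationary distribution be π with π = πP and π_1 + π_2 + π_3 + π_4 = 1.
π_1 = 0.36·π_1 + 0.22·π_2 + 0.26·π_3 + 0.2·π_4
π_2 = 0.26·π_1 + 0.3·π_2 + 0.16·π_3 + 0.26·π_4
π_3 = 0.16·π_1 + 0.3·π_2 + 0.26·π_3 + 0.26·π_4
Solving with the normalization constraint gives π = (0.2613, 0.2454, 0.2437, 0.2495).
So the stationary probability of High is 0.2454.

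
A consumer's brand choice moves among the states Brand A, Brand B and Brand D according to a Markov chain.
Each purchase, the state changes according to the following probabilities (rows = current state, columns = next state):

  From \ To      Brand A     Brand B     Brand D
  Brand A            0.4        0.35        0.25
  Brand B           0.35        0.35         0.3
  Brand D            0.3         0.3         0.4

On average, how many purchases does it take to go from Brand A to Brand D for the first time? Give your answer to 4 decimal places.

Let t(s) be the expected number of purchases to first reach Brand D from state s, with t(Brand D) = 0. Conditioning on the first purchase:
t(Brand A) = 1 + 0.4·t(Brand A) + 0.35·t(Brand B)
t(Brand B) = 1 + 0.35·t(Brand A) + 0.35·t(Brand B)
Solving: t(Brand A) = 3.7383, t(Brand B) = 3.5514.
Expected purchases from Brand A to Brand D: 3.7383.

3.7383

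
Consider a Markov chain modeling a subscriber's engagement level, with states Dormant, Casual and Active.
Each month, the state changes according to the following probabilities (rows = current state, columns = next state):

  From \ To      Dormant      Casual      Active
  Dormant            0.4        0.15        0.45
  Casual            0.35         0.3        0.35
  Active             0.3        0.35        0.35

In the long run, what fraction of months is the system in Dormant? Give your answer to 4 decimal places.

Let the stationary distribution be π with π = πP and π_1 + π_2 + π_3 = 1.
π_1 = 0.4·π_1 + 0.35·π_2 + 0.3·π_3
π_2 = 0.15·π_1 + 0.3·π_2 + 0.35·π_3
Solving with the normalization constraint gives π = (0.3482, 0.2670, 0.3848).
So the stationary probability of Dormant is 0.3482.

0.3482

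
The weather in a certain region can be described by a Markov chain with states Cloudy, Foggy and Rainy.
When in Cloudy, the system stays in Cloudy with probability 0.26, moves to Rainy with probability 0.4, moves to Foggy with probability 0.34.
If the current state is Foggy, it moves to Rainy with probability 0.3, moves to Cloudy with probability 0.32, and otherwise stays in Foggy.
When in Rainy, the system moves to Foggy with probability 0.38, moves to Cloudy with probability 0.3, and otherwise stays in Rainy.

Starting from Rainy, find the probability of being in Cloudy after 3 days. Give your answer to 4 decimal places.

0.2955

Propagate the distribution vector 3 days from Rainy.
After 0 days: (0.0000, 0.0000, 1.0000)
After 1 day: (0.3000, 0.3800, 0.3200)
After 2 days: (0.2956, 0.3680, 0.3364)
After 3 days: (0.2955, 0.3682, 0.3363)
P(in Cloudy after 3 days) = 0.2955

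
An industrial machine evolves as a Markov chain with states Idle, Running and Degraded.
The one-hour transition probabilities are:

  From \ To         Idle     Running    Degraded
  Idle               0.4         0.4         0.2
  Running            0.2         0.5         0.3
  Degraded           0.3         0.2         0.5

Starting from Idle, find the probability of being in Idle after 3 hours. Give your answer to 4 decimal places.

0.2900

Propagate the distribution vector 3 hours from Idle.
After 0 hours: (1.0000, 0.0000, 0.0000)
After 1 hour: (0.4000, 0.4000, 0.2000)
After 2 hours: (0.3000, 0.4000, 0.3000)
After 3 hours: (0.2900, 0.3800, 0.3300)
P(in Idle after 3 hours) = 0.2900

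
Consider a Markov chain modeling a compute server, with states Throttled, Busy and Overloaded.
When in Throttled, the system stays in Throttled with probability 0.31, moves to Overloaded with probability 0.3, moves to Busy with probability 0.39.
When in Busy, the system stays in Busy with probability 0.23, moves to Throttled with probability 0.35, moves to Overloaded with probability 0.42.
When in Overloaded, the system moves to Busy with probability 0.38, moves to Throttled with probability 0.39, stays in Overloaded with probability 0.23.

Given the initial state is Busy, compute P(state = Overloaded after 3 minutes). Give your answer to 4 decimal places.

Propagate the distribution vector 3 minutes from Busy.
After 0 minutes: (0.0000, 1.0000, 0.0000)
After 1 minute: (0.3500, 0.2300, 0.4200)
After 2 minutes: (0.3528, 0.3490, 0.2982)
After 3 minutes: (0.3478, 0.3312, 0.3210)
P(in Overloaded after 3 minutes) = 0.3210

0.3210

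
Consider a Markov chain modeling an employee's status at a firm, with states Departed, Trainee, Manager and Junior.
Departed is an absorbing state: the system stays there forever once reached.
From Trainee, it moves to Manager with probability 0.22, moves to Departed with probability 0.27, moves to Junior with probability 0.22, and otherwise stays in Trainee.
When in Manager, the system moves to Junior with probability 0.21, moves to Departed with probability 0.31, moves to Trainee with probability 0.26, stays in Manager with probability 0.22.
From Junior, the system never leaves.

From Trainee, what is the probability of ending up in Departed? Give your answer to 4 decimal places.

0.5614

Let h(s) be the probability of absorption at Departed starting from transient state s. Then h(Departed) = 1 and h(Junior) = 0. By first-step analysis:
h(Trainee) = 0.27·1 + 0.29·h(Trainee) + 0.22·h(Manager) + 0.22·0
h(Manager) = 0.31·1 + 0.26·h(Trainee) + 0.22·h(Manager) + 0.21·0
Solving: h(Trainee) = 0.5614, h(Manager) = 0.5846.
Starting from Trainee, the probability is 0.5614.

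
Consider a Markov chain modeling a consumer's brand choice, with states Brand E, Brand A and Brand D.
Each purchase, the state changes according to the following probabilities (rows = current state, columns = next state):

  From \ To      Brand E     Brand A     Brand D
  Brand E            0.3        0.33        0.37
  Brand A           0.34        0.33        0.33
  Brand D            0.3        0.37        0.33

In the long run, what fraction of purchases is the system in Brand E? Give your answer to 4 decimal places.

Let the stationary distribution be π with π = πP and π_1 + π_2 + π_3 = 1.
π_1 = 0.3·π_1 + 0.34·π_2 + 0.3·π_3
π_2 = 0.33·π_1 + 0.33·π_2 + 0.37·π_3
Solving with the normalization constraint gives π = (0.3137, 0.3437, 0.3425).
So the stationary probability of Brand E is 0.3137.

0.3137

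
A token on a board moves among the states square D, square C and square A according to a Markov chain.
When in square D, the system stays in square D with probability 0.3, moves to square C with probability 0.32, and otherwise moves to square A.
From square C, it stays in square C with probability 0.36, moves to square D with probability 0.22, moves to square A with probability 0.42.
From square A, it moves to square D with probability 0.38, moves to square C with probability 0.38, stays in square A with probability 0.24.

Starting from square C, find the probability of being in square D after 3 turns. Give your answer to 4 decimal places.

0.2981

Propagate the distribution vector 3 turns from square C.
After 0 turns: (0.0000, 1.0000, 0.0000)
After 1 turn: (0.2200, 0.3600, 0.4200)
After 2 turns: (0.3048, 0.3596, 0.3356)
After 3 turns: (0.2981, 0.3545, 0.3474)
P(in square D after 3 turns) = 0.2981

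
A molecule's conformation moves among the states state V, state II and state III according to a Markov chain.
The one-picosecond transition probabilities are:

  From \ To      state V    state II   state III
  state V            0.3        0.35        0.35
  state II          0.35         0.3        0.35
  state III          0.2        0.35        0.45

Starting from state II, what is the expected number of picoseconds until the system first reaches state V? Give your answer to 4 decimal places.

Let t(s) be the expected number of picoseconds to first reach state V from state s, with t(state V) = 0. Conditioning on the first picosecond:
t(state II) = 1 + 0.3·t(state II) + 0.35·t(state III)
t(state III) = 1 + 0.35·t(state II) + 0.45·t(state III)
Solving: t(state II) = 3.4286, t(state III) = 4.0000.
Expected picoseconds from state II to state V: 3.4286.

3.4286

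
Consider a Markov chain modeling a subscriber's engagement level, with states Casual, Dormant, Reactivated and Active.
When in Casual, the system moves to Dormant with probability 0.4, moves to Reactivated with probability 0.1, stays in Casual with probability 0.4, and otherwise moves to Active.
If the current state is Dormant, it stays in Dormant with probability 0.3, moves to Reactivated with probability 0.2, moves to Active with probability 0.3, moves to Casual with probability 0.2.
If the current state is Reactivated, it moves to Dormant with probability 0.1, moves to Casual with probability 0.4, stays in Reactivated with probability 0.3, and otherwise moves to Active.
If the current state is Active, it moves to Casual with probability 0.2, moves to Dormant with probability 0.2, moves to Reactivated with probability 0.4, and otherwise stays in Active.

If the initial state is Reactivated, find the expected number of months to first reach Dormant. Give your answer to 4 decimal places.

Let t(s) be the expected number of months to first reach Dormant from state s, with t(Dormant) = 0. Conditioning on the first month:
t(Casual) = 1 + 0.4·t(Casual) + 0.1·t(Reactivated) + 0.1·t(Active)
t(Reactivated) = 1 + 0.4·t(Casual) + 0.3·t(Reactivated) + 0.2·t(Active)
t(Active) = 1 + 0.2·t(Casual) + 0.4·t(Reactivated) + 0.2·t(Active)
Solving: t(Casual) = 3.1081, t(Reactivated) = 4.4144, t(Active) = 4.2342.
Expected months from Reactivated to Dormant: 4.4144.

4.4144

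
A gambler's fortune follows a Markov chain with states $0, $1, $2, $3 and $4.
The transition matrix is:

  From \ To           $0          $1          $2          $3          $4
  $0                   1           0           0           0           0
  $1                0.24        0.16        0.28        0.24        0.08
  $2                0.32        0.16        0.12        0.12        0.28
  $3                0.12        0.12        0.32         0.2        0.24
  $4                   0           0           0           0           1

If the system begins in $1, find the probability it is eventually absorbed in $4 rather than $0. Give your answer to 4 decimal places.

Let h(s) be the probability of absorption at $4 starting from transient state s. Then h($4) = 1 and h($0) = 0. By first-step analysis:
h($1) = 0.24·0 + 0.16·h($1) + 0.28·h($2) + 0.24·h($3) + 0.08·1
h($2) = 0.32·0 + 0.16·h($1) + 0.12·h($2) + 0.12·h($3) + 0.28·1
h($3) = 0.12·0 + 0.12·h($1) + 0.32·h($2) + 0.2·h($3) + 0.24·1
Solving: h($1) = 0.4074, h($2) = 0.4670, h($3) = 0.5479.
Starting from $1, the probability is 0.4074.

0.4074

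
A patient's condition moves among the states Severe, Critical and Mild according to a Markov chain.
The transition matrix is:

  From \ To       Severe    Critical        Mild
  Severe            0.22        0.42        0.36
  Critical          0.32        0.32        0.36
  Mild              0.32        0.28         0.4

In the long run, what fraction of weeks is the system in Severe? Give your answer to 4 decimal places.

0.2909

Let the stationary distribution be π with π = πP and π_1 + π_2 + π_3 = 1.
π_1 = 0.22·π_1 + 0.32·π_2 + 0.32·π_3
π_2 = 0.42·π_1 + 0.32·π_2 + 0.28·π_3
Solving with the normalization constraint gives π = (0.2909, 0.3341, 0.3750).
So the stationary probability of Severe is 0.2909.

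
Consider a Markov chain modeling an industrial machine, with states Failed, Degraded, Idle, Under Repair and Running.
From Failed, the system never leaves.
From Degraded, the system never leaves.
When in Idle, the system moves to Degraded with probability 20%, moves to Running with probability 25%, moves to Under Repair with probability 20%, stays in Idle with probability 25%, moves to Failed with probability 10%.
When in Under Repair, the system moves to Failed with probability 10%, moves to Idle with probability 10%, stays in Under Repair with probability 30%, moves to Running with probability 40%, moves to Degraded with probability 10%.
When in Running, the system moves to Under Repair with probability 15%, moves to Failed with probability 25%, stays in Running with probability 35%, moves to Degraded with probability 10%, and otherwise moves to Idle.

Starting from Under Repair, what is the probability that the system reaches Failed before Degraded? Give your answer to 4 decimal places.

Let h(s) be the probability of absorption at Failed starting from transient state s. Then h(Failed) = 1 and h(Degraded) = 0. By first-step analysis:
h(Idle) = 0.1·1 + 0.2·0 + 0.25·h(Idle) + 0.2·h(Under Repair) + 0.25·h(Running)
h(Under Repair) = 0.1·1 + 0.1·0 + 0.1·h(Idle) + 0.3·h(Under Repair) + 0.4·h(Running)
h(Running) = 0.25·1 + 0.1·0 + 0.15·h(Idle) + 0.15·h(Under Repair) + 0.35·h(Running)
Solving: h(Idle) = 0.4974, h(Under Repair) = 0.5751, h(Running) = 0.6321.
Starting from Under Repair, the probability is 0.5751.

0.5751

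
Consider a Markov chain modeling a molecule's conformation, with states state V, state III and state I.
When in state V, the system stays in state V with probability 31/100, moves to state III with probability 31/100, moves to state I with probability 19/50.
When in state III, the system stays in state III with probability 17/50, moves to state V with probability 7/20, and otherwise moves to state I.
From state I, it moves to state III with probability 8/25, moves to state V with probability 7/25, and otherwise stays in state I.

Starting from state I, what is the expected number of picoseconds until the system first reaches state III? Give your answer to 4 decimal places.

3.1534

Let t(s) be the expected number of picoseconds to first reach state III from state s, with t(state III) = 0. Conditioning on the first picosecond:
t(state V) = 1 + 0.31·t(state V) + 0.38·t(state I)
t(state I) = 1 + 0.28·t(state V) + 0.4·t(state I)
Solving: t(state V) = 3.1860, t(state I) = 3.1534.
Expected picoseconds from state I to state III: 3.1534.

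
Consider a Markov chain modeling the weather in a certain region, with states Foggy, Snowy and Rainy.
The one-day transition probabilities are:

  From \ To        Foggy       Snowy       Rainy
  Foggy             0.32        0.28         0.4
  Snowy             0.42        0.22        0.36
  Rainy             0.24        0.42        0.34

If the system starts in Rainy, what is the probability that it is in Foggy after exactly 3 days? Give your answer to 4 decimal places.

Propagate the distribution vector 3 days from Rainy.
After 0 days: (0.0000, 0.0000, 1.0000)
After 1 day: (0.2400, 0.4200, 0.3400)
After 2 days: (0.3348, 0.3024, 0.3628)
After 3 days: (0.3212, 0.3126, 0.3661)
P(in Foggy after 3 days) = 0.3212

0.3212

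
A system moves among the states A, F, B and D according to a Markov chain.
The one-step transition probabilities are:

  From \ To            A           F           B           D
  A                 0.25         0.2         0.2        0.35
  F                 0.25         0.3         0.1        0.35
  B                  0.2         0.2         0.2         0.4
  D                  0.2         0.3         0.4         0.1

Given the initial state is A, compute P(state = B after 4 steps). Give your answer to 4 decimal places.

Propagate the distribution vector 4 steps from A.
After 0 steps: (1.0000, 0.0000, 0.0000, 0.0000)
After 1 step: (0.2500, 0.2000, 0.2000, 0.3500)
After 2 steps: (0.2225, 0.2550, 0.2500, 0.2725)
After 3 steps: (0.2239, 0.2528, 0.2290, 0.2944)
After 4 steps: (0.2238, 0.2547, 0.2336, 0.2879)
P(in B after 4 steps) = 0.2336

0.2336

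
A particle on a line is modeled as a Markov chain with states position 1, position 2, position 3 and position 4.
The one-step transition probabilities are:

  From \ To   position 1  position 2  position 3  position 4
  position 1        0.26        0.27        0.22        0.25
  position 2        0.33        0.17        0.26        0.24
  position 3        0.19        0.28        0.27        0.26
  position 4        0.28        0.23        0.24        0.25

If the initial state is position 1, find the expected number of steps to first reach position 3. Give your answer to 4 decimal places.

Let t(s) be the expected number of steps to first reach position 3 from state s, with t(position 3) = 0. Conditioning on the first step:
t(position 1) = 1 + 0.26·t(position 1) + 0.27·t(position 2) + 0.25·t(position 4)
t(position 2) = 1 + 0.33·t(position 1) + 0.17·t(position 2) + 0.24·t(position 4)
t(position 4) = 1 + 0.28·t(position 1) + 0.23·t(position 2) + 0.25·t(position 4)
Solving: t(position 1) = 4.2660, t(position 2) = 4.1116, t(position 4) = 4.1869.
Expected steps from position 1 to position 3: 4.2660.

4.2660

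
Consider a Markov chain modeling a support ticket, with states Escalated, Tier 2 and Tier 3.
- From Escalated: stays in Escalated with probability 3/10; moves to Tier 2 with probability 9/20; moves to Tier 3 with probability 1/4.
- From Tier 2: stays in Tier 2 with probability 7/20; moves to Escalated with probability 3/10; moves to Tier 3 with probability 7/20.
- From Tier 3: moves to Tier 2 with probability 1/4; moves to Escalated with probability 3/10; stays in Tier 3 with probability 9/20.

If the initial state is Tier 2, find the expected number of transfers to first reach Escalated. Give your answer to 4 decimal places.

3.3333

Let t(s) be the expected number of transfers to first reach Escalated from state s, with t(Escalated) = 0. Conditioning on the first transfer:
t(Tier 2) = 1 + 0.35·t(Tier 2) + 0.35·t(Tier 3)
t(Tier 3) = 1 + 0.25·t(Tier 2) + 0.45·t(Tier 3)
Solving: t(Tier 2) = 3.3333, t(Tier 3) = 3.3333.
Expected transfers from Tier 2 to Escalated: 3.3333.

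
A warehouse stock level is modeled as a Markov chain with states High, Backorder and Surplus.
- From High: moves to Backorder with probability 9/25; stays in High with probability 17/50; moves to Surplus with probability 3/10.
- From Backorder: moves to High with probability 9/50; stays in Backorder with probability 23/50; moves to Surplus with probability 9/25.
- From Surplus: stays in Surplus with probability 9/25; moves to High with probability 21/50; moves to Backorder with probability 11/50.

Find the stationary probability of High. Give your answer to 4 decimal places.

0.3118

Let the stationary distribution be π with π = πP and π_1 + π_2 + π_3 = 1.
π_1 = 0.34·π_1 + 0.18·π_2 + 0.42·π_3
π_2 = 0.36·π_1 + 0.46·π_2 + 0.22·π_3
Solving with the normalization constraint gives π = (0.3118, 0.3469, 0.3413).
So the stationary probability of High is 0.3118.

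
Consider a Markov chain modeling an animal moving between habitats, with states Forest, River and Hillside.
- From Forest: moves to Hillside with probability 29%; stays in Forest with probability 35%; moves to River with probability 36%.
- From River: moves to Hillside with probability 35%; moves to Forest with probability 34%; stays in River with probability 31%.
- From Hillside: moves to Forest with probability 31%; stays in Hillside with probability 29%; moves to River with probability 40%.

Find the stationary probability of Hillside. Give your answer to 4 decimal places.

0.3113

Let the stationary distribution be π with π = πP and π_1 + π_2 + π_3 = 1.
π_1 = 0.35·π_1 + 0.34·π_2 + 0.31·π_3
π_2 = 0.36·π_1 + 0.31·π_2 + 0.4·π_3
Solving with the normalization constraint gives π = (0.3340, 0.3547, 0.3113).
So the stationary probability of Hillside is 0.3113.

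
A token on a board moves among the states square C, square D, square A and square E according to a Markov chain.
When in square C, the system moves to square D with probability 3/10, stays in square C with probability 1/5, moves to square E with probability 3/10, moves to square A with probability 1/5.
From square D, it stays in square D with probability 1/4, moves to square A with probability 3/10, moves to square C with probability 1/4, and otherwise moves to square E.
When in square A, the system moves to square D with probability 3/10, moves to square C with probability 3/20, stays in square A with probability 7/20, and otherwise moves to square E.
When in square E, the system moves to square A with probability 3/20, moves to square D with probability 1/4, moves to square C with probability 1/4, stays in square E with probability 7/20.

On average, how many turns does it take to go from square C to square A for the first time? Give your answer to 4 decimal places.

Let t(s) be the expected number of turns to first reach square A from state s, with t(square A) = 0. Conditioning on the first turn:
t(square C) = 1 + 0.2·t(square C) + 0.3·t(square D) + 0.3·t(square E)
t(square D) = 1 + 0.25·t(square C) + 0.25·t(square D) + 0.2·t(square E)
t(square E) = 1 + 0.25·t(square C) + 0.25·t(square D) + 0.35·t(square E)
Solving: t(square C) = 4.6982, t(square D) = 4.2249, t(square E) = 4.9704.
Expected turns from square C to square A: 4.6982.

4.6982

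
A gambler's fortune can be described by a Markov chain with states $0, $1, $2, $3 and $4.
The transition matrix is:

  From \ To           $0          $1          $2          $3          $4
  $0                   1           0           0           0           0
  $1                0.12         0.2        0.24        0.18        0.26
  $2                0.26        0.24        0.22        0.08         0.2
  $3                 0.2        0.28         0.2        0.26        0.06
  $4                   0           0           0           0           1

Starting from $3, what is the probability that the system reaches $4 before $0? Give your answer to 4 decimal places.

Let h(s) be the probability of absorption at $4 starting from transient state s. Then h($4) = 1 and h($0) = 0. By first-step analysis:
h($1) = 0.12·0 + 0.2·h($1) + 0.24·h($2) + 0.18·h($3) + 0.26·1
h($2) = 0.26·0 + 0.24·h($1) + 0.22·h($2) + 0.08·h($3) + 0.2·1
h($3) = 0.2·0 + 0.28·h($1) + 0.2·h($2) + 0.26·h($3) + 0.06·1
Solving: h($1) = 0.5615, h($2) = 0.4724, h($3) = 0.4212.
Starting from $3, the probability is 0.4212.

0.4212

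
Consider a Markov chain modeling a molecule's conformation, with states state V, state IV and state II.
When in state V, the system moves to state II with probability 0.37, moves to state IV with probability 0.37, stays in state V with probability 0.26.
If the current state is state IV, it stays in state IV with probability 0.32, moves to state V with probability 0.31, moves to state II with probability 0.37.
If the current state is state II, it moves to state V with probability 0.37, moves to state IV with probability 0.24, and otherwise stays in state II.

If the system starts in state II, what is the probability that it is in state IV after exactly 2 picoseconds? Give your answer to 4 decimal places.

Sum over the intermediate state after 1 picosecond:
P = P(state II→state V)·P(state V→state IV) + P(state II→state IV)·P(state IV→state IV) + P(state II→state II)·P(state II→state IV)
  = 0.37×0.37 + 0.24×0.32 + 0.39×0.24
  = 0.1369 + 0.0768 + 0.0936 = 0.3073

0.3073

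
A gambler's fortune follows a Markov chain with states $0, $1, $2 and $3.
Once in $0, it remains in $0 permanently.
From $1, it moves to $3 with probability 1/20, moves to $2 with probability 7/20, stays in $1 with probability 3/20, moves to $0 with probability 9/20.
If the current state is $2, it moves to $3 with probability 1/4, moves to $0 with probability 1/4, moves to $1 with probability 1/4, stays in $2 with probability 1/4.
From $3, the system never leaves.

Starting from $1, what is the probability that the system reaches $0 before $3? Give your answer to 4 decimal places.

0.7727

Let h(s) be the probability of absorption at $0 starting from transient state s. Then h($0) = 1 and h($3) = 0. By first-step analysis:
h($1) = 0.45·1 + 0.15·h($1) + 0.35·h($2) + 0.05·0
h($2) = 0.25·1 + 0.25·h($1) + 0.25·h($2) + 0.25·0
Solving: h($1) = 0.7727, h($2) = 0.5909.
Starting from $1, the probability is 0.7727.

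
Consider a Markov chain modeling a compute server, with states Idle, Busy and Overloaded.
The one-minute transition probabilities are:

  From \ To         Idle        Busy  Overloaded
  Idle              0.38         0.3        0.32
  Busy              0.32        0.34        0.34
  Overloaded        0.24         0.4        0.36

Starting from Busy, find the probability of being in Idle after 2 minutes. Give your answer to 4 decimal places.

Sum over the intermediate state after 1 minute:
P = P(Busy→Idle)·P(Idle→Idle) + P(Busy→Busy)·P(Busy→Idle) + P(Busy→Overloaded)·P(Overloaded→Idle)
  = 0.32×0.38 + 0.34×0.32 + 0.34×0.24
  = 0.1216 + 0.1088 + 0.0816 = 0.3120

0.3120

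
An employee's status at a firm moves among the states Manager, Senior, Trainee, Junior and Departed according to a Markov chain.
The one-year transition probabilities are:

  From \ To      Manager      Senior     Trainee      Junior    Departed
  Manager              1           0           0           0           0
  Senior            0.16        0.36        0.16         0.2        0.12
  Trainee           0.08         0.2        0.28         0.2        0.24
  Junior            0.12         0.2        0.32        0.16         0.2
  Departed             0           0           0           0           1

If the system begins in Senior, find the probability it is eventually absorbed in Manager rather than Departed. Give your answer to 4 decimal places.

Let h(s) be the probability of absorption at Manager starting from transient state s. Then h(Manager) = 1 and h(Departed) = 0. By first-step analysis:
h(Senior) = 0.16·1 + 0.36·h(Senior) + 0.16·h(Trainee) + 0.2·h(Junior) + 0.12·0
h(Trainee) = 0.08·1 + 0.2·h(Senior) + 0.28·h(Trainee) + 0.2·h(Junior) + 0.24·0
h(Junior) = 0.12·1 + 0.2·h(Senior) + 0.32·h(Trainee) + 0.16·h(Junior) + 0.2·0
Solving: h(Senior) = 0.4554, h(Trainee) = 0.3438, h(Junior) = 0.3823.
Starting from Senior, the probability is 0.4554.

0.4554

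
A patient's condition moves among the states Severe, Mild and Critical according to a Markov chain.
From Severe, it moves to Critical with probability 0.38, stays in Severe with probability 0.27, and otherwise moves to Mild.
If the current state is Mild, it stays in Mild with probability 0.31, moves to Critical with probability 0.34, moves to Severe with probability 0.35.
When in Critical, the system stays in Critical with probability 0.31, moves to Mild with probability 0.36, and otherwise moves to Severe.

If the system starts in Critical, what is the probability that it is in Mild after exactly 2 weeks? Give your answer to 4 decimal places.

Sum over the intermediate state after 1 week:
P = P(Critical→Severe)·P(Severe→Mild) + P(Critical→Mild)·P(Mild→Mild) + P(Critical→Critical)·P(Critical→Mild)
  = 0.33×0.35 + 0.36×0.31 + 0.31×0.36
  = 0.1155 + 0.1116 + 0.1116 = 0.3387

0.3387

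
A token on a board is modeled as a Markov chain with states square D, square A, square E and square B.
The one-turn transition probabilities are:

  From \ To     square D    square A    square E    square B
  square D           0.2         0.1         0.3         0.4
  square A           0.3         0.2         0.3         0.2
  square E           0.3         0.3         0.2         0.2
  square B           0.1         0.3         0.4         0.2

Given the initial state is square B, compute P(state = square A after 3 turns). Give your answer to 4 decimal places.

0.2250

Propagate the distribution vector 3 turns from square B.
After 0 turns: (0.0000, 0.0000, 0.0000, 1.0000)
After 1 turn: (0.1000, 0.3000, 0.4000, 0.2000)
After 2 turns: (0.2500, 0.2500, 0.2800, 0.2200)
After 3 turns: (0.2310, 0.2250, 0.2940, 0.2500)
P(in square A after 3 turns) = 0.2250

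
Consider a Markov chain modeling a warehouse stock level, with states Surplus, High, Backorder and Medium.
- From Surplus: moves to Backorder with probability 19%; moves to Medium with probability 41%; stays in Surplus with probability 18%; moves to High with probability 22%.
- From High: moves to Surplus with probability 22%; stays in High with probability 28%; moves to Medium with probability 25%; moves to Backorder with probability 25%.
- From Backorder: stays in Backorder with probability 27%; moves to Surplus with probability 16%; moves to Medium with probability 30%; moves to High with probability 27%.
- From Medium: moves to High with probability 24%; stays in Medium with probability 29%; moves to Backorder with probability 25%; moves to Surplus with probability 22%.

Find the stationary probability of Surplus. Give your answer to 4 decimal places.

0.1975

Let the stationary distribution be π with π = πP and π_1 + π_2 + π_3 + π_4 = 1.
π_1 = 0.18·π_1 + 0.22·π_2 + 0.16·π_3 + 0.22·π_4
π_2 = 0.22·π_1 + 0.28·π_2 + 0.27·π_3 + 0.24·π_4
π_3 = 0.19·π_1 + 0.25·π_2 + 0.27·π_3 + 0.25·π_4
Solving with the normalization constraint gives π = (0.1975, 0.2535, 0.2430, 0.3060).
So the stationary probability of Surplus is 0.1975.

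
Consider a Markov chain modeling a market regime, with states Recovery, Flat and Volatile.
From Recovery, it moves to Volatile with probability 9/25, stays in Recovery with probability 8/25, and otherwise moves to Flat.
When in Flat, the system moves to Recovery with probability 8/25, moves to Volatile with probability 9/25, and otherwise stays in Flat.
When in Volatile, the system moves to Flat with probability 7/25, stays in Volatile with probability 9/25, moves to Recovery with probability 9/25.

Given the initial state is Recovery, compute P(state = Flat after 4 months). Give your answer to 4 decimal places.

0.3056

Propagate the distribution vector 4 months from Recovery.
After 0 months: (1.0000, 0.0000, 0.0000)
After 1 month: (0.3200, 0.3200, 0.3600)
After 2 months: (0.3344, 0.3056, 0.3600)
After 3 months: (0.3344, 0.3056, 0.3600)
After 4 months: (0.3344, 0.3056, 0.3600)
P(in Flat after 4 months) = 0.3056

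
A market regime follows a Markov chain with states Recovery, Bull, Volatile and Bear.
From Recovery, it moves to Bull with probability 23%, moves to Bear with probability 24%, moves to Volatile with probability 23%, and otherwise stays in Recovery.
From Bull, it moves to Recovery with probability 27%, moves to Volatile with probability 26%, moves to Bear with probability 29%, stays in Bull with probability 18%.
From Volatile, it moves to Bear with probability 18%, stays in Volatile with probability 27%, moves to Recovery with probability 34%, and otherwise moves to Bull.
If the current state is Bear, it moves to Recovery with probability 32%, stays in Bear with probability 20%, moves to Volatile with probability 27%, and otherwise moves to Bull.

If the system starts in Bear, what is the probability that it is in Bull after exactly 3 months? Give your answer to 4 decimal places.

0.2099

Propagate the distribution vector 3 months from Bear.
After 0 months: (0.0000, 0.0000, 0.0000, 1.0000)
After 1 month: (0.3200, 0.2100, 0.2700, 0.2000)
After 2 months: (0.3085, 0.2101, 0.2551, 0.2263)
After 3 months: (0.3084, 0.2099, 0.2556, 0.2261)
P(in Bull after 3 months) = 0.2099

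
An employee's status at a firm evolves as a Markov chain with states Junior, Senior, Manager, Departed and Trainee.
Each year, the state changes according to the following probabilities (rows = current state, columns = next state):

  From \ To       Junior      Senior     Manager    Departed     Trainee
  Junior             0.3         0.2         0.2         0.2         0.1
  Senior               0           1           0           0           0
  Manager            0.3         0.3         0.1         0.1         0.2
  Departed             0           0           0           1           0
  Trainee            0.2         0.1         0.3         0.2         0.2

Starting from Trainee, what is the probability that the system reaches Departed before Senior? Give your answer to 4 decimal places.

0.5092

Let h(s) be the probability of absorption at Departed starting from transient state s. Then h(Departed) = 1 and h(Senior) = 0. By first-step analysis:
h(Junior) = 0.3·h(Junior) + 0.2·0 + 0.2·h(Manager) + 0.2·1 + 0.1·h(Trainee)
h(Manager) = 0.3·h(Junior) + 0.3·0 + 0.1·h(Manager) + 0.1·1 + 0.2·h(Trainee)
h(Trainee) = 0.2·h(Junior) + 0.1·0 + 0.3·h(Manager) + 0.2·1 + 0.2·h(Trainee)
Solving: h(Junior) = 0.4670, h(Manager) = 0.3799, h(Trainee) = 0.5092.
Starting from Trainee, the probability is 0.5092.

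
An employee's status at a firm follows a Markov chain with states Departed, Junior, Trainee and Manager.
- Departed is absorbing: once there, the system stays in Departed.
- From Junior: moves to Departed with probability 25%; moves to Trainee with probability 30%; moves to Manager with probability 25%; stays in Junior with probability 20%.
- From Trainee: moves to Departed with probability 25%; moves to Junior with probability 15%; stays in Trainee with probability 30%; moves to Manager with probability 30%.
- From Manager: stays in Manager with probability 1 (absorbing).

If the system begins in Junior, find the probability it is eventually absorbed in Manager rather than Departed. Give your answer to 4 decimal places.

Let h(s) be the probability of absorption at Manager starting from transient state s. Then h(Manager) = 1 and h(Departed) = 0. By first-step analysis:
h(Junior) = 0.25·0 + 0.2·h(Junior) + 0.3·h(Trainee) + 0.25·1
h(Trainee) = 0.25·0 + 0.15·h(Junior) + 0.3·h(Trainee) + 0.3·1
Solving: h(Junior) = 0.5146, h(Trainee) = 0.5388.
Starting from Junior, the probability is 0.5146.

0.5146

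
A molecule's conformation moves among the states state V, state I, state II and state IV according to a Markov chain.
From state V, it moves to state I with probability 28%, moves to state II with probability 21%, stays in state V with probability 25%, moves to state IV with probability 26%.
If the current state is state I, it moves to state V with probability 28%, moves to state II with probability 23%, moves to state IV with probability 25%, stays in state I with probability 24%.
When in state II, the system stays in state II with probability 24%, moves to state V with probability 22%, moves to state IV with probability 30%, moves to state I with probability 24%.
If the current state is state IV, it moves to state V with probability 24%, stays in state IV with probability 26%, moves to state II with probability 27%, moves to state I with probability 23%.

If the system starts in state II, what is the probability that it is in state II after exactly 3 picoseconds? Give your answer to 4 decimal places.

0.2381

Propagate the distribution vector 3 picoseconds from state II.
After 0 picoseconds: (0.0000, 0.0000, 1.0000, 0.0000)
After 1 picosecond: (0.2200, 0.2400, 0.2400, 0.3000)
After 2 picoseconds: (0.2470, 0.2458, 0.2400, 0.2672)
After 3 picoseconds: (0.2475, 0.2472, 0.2381, 0.2671)
P(in state II after 3 picoseconds) = 0.2381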